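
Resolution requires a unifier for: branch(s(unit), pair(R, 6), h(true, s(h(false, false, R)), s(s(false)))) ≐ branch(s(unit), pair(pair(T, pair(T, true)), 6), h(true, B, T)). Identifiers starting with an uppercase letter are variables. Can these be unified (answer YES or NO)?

Decompose branch/3: s(unit) ≐ s(unit),  pair(R, 6) ≐ pair(pair(T, pair(T, true)), 6),  h(true, s(h(false, false, R)), s(s(false))) ≐ h(true, B, T).
Delete trivial equation s(unit) ≐ s(unit).
Decompose pair/2: R ≐ pair(T, pair(T, true)),  6 ≐ 6.
Bind R := pair(T, pair(T, true)); substituting into the one remaining equation that mentions R gives: h(true, s(h(false, false, pair(T, pair(T, true)))), s(s(false))) ≐ h(true, B, T).
Delete trivial equation 6 ≐ 6.
Decompose h/3: true ≐ true,  s(h(false, false, pair(T, pair(T, true)))) ≐ B,  s(s(false)) ≐ T.
Delete trivial equation true ≐ true.
Bind B := s(h(false, false, pair(T, pair(T, true)))); no other remaining equation mentions B.
Bind T := s(s(false)). Substituting into the earlier bindings gives R := pair(s(s(false)), pair(s(s(false)), true)), B := s(h(false, false, pair(s(s(false)), pair(s(s(false)), true)))).
No equations remain and no clash or occurs-check failure arose, so a unifier exists.

YES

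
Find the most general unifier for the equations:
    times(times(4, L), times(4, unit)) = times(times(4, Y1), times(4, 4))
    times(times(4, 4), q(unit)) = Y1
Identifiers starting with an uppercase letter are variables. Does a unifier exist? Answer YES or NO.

NO

Decompose times/2: times(4, L) = times(4, Y1),  times(4, unit) = times(4, 4).
Decompose times/2: 4 = 4,  L = Y1.
Delete trivial equation 4 = 4.
Bind L := Y1; no other remaining equation mentions L.
Decompose times/2: 4 = 4,  unit = 4.
Delete trivial equation 4 = 4.
Clash: constants unit and 4 differ; no unifier exists.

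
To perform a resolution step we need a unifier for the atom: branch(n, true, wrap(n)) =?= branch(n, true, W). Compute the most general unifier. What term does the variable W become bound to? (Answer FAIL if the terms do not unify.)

wrap(n)

Decompose branch/3: n =?= n,  true =?= true,  wrap(n) =?= W.
Delete trivial equation n =?= n.
Delete trivial equation true =?= true.
Bind W := wrap(n).
MGU = { W ↦ wrap(n) }, so W ↦ wrap(n).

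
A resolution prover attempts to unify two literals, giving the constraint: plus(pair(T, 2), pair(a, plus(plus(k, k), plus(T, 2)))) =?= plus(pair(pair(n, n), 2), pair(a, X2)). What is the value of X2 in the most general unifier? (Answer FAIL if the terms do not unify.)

Decompose plus/2: pair(T, 2) =?= pair(pair(n, n), 2),  pair(a, plus(plus(k, k), plus(T, 2))) =?= pair(a, X2).
Decompose pair/2: T =?= pair(n, n),  2 =?= 2.
Bind T := pair(n, n); substituting into the one remaining equation that mentions T gives: pair(a, plus(plus(k, k), plus(pair(n, n), 2))) =?= pair(a, X2).
Delete trivial equation 2 =?= 2.
Decompose pair/2: a =?= a,  plus(plus(k, k), plus(pair(n, n), 2)) =?= X2.
Delete trivial equation a =?= a.
Bind X2 := plus(plus(k, k), plus(pair(n, n), 2)).
MGU = { T ↦ pair(n, n), X2 ↦ plus(plus(k, k), plus(pair(n, n), 2)) }, so X2 ↦ plus(plus(k, k), plus(pair(n, n), 2)).

plus(plus(k, k), plus(pair(n, n), 2))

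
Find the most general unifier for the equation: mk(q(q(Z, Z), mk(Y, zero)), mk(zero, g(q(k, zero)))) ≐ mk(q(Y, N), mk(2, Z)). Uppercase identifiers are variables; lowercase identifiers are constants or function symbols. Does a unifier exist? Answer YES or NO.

NO

Decompose mk/2: q(q(Z, Z), mk(Y, zero)) ≐ q(Y, N),  mk(zero, g(q(k, zero))) ≐ mk(2, Z).
Decompose q/2: q(Z, Z) ≐ Y,  mk(Y, zero) ≐ N.
Bind Y := q(Z, Z); substituting into the one remaining equation that mentions Y gives: mk(q(Z, Z), zero) ≐ N.
Bind N := mk(q(Z, Z), zero); no other remaining equation mentions N.
Decompose mk/2: zero ≐ 2,  g(q(k, zero)) ≐ Z.
Clash: constants zero and 2 differ; no unifier exists.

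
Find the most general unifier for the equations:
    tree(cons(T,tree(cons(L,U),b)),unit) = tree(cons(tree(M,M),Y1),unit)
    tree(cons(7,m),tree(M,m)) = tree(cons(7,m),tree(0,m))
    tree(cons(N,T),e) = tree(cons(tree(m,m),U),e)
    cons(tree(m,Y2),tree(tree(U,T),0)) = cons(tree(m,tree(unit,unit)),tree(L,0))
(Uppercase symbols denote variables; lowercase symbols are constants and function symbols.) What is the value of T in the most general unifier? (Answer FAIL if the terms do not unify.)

Decompose tree/2: cons(T,tree(cons(L,U),b)) = cons(tree(M,M),Y1),  unit = unit.
Decompose cons/2: T = tree(M,M),  tree(cons(L,U),b) = Y1.
Bind T := tree(M,M); substituting into the 2 remaining equations that mention T gives: tree(cons(N,tree(M,M)),e) = tree(cons(tree(m,m),U),e),  cons(tree(m,Y2),tree(tree(U,tree(M,M)),0)) = cons(tree(m,tree(unit,unit)),tree(L,0)).
Bind Y1 := tree(cons(L,U),b); no other remaining equation mentions Y1.
Delete trivial equation unit = unit.
Decompose tree/2: cons(7,m) = cons(7,m),  tree(M,m) = tree(0,m).
Delete trivial equation cons(7,m) = cons(7,m).
Decompose tree/2: M = 0,  m = m.
Bind M := 0; substituting into the 2 remaining equations that mention M gives: tree(cons(N,tree(0,0)),e) = tree(cons(tree(m,m),U),e),  cons(tree(m,Y2),tree(tree(U,tree(0,0)),0)) = cons(tree(m,tree(unit,unit)),tree(L,0)). Substituting into the earlier binding gives T := tree(0,0).
Delete trivial equation m = m.
Decompose tree/2: cons(N,tree(0,0)) = cons(tree(m,m),U),  e = e.
Decompose cons/2: N = tree(m,m),  tree(0,0) = U.
Bind N := tree(m,m); no other remaining equation mentions N.
Bind U := tree(0,0); substituting into the one remaining equation that mentions U gives: cons(tree(m,Y2),tree(tree(tree(0,0),tree(0,0)),0)) = cons(tree(m,tree(unit,unit)),tree(L,0)). Substituting into the earlier binding gives Y1 := tree(cons(L,tree(0,0)),b).
Delete trivial equation e = e.
Decompose cons/2: tree(m,Y2) = tree(m,tree(unit,unit)),  tree(tree(tree(0,0),tree(0,0)),0) = tree(L,0).
Decompose tree/2: m = m,  Y2 = tree(unit,unit).
Delete trivial equation m = m.
Bind Y2 := tree(unit,unit); no other remaining equation mentions Y2.
Decompose tree/2: tree(tree(0,0),tree(0,0)) = L,  0 = 0.
Bind L := tree(tree(0,0),tree(0,0)); no other remaining equation mentions L. Substituting into the earlier binding gives Y1 := tree(cons(tree(tree(0,0),tree(0,0)),tree(0,0)),b).
Delete trivial equation 0 = 0.
MGU = { T ↦ tree(0,0), Y1 ↦ tree(cons(tree(tree(0,0),tree(0,0)),tree(0,0)),b), M ↦ 0, N ↦ tree(m,m), U ↦ tree(0,0), Y2 ↦ tree(unit,unit), L ↦ tree(tree(0,0),tree(0,0)) }, so T ↦ tree(0,0).

tree(0,0)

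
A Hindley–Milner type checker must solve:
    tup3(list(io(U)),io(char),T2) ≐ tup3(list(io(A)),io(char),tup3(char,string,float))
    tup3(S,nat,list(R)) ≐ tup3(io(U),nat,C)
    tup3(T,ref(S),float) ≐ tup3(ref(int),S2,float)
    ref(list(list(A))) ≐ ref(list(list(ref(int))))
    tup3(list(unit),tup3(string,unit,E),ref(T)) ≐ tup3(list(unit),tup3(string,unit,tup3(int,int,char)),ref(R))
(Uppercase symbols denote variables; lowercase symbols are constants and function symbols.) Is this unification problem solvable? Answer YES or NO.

YES

Decompose tup3/3: list(io(U)) ≐ list(io(A)),  io(char) ≐ io(char),  T2 ≐ tup3(char,string,float).
Decompose list/1: io(U) ≐ io(A).
Decompose io/1: U ≐ A.
Bind U := A; substituting into the one remaining equation that mentions U gives: tup3(S,nat,list(R)) ≐ tup3(io(A),nat,C).
Delete trivial equation io(char) ≐ io(char).
Bind T2 := tup3(char,string,float); no other remaining equation mentions T2.
Decompose tup3/3: S ≐ io(A),  nat ≐ nat,  list(R) ≐ C.
Bind S := io(A); substituting into the one remaining equation that mentions S gives: tup3(T,ref(io(A)),float) ≐ tup3(ref(int),S2,float).
Delete trivial equation nat ≐ nat.
Bind C := list(R); no other remaining equation mentions C.
Decompose tup3/3: T ≐ ref(int),  ref(io(A)) ≐ S2,  float ≐ float.
Bind T := ref(int); substituting into the one remaining equation that mentions T gives: tup3(list(unit),tup3(string,unit,E),ref(ref(int))) ≐ tup3(list(unit),tup3(string,unit,tup3(int,int,char)),ref(R)).
Bind S2 := ref(io(A)); no other remaining equation mentions S2.
Delete trivial equation float ≐ float.
Decompose ref/1: list(list(A)) ≐ list(list(ref(int))).
Decompose list/1: list(A) ≐ list(ref(int)).
Decompose list/1: A ≐ ref(int).
Bind A := ref(int); no other remaining equation mentions A. Substituting into the earlier bindings gives U := ref(int), S := io(ref(int)), S2 := ref(io(ref(int))).
Decompose tup3/3: list(unit) ≐ list(unit),  tup3(string,unit,E) ≐ tup3(string,unit,tup3(int,int,char)),  ref(ref(int)) ≐ ref(R).
Delete trivial equation list(unit) ≐ list(unit).
Decompose tup3/3: string ≐ string,  unit ≐ unit,  E ≐ tup3(int,int,char).
Delete trivial equation string ≐ string.
Delete trivial equation unit ≐ unit.
Bind E := tup3(int,int,char); no other remaining equation mentions E.
Decompose ref/1: ref(int) ≐ R.
Bind R := ref(int). Substituting into the earlier binding gives C := list(ref(int)).
No equations remain and no clash or occurs-check failure arose, so a unifier exists.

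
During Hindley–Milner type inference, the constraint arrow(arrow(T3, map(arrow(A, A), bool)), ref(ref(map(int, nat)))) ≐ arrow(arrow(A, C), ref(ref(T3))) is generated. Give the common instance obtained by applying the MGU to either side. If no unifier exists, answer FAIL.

Decompose arrow/2: arrow(T3, map(arrow(A, A), bool)) ≐ arrow(A, C),  ref(ref(map(int, nat))) ≐ ref(ref(T3)).
Decompose arrow/2: T3 ≐ A,  map(arrow(A, A), bool) ≐ C.
Bind T3 := A; substituting into the one remaining equation that mentions T3 gives: ref(ref(map(int, nat))) ≐ ref(ref(A)).
Bind C := map(arrow(A, A), bool); no other remaining equation mentions C.
Decompose ref/1: ref(map(int, nat)) ≐ ref(A).
Decompose ref/1: map(int, nat) ≐ A.
Bind A := map(int, nat). Substituting into the earlier bindings gives T3 := map(int, nat), C := map(arrow(map(int, nat), map(int, nat)), bool).
Applying the MGU to either side gives arrow(arrow(map(int, nat), map(arrow(map(int, nat), map(int, nat)), bool)), ref(ref(map(int, nat)))).

arrow(arrow(map(int, nat), map(arrow(map(int, nat), map(int, nat)), bool)), ref(ref(map(int, nat))))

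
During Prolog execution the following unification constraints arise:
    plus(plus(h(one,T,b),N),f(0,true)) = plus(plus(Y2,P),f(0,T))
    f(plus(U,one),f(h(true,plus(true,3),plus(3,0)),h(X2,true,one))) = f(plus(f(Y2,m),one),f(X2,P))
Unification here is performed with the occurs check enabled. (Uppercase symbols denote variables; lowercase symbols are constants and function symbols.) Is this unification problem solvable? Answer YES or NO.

Decompose plus/2: plus(h(one,T,b),N) = plus(Y2,P),  f(0,true) = f(0,T).
Decompose plus/2: h(one,T,b) = Y2,  N = P.
Bind Y2 := h(one,T,b); substituting into the one remaining equation that mentions Y2 gives: f(plus(U,one),f(h(true,plus(true,3),plus(3,0)),h(X2,true,one))) = f(plus(f(h(one,T,b),m),one),f(X2,P)).
Bind N := P; no other remaining equation mentions N.
Decompose f/2: 0 = 0,  true = T.
Delete trivial equation 0 = 0.
Bind T := true; substituting into the remaining equation gives: f(plus(U,one),f(h(true,plus(true,3),plus(3,0)),h(X2,true,one))) = f(plus(f(h(one,true,b),m),one),f(X2,P)). Substituting into the earlier binding gives Y2 := h(one,true,b).
Decompose f/2: plus(U,one) = plus(f(h(one,true,b),m),one),  f(h(true,plus(true,3),plus(3,0)),h(X2,true,one)) = f(X2,P).
Decompose plus/2: U = f(h(one,true,b),m),  one = one.
Bind U := f(h(one,true,b),m); no other remaining equation mentions U.
Delete trivial equation one = one.
Decompose f/2: h(true,plus(true,3),plus(3,0)) = X2,  h(X2,true,one) = P.
Bind X2 := h(true,plus(true,3),plus(3,0)); substituting into the remaining equation gives: h(h(true,plus(true,3),plus(3,0)),true,one) = P.
Bind P := h(h(true,plus(true,3),plus(3,0)),true,one). Substituting into the earlier binding gives N := h(h(true,plus(true,3),plus(3,0)),true,one).
No equations remain and no clash or occurs-check failure arose, so a unifier exists.

YES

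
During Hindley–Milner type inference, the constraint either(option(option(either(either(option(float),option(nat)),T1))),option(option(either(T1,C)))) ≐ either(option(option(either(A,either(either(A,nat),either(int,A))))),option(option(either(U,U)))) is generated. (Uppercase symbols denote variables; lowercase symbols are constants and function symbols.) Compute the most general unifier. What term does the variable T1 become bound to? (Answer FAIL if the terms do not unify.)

either(either(either(option(float),option(nat)),nat),either(int,either(option(float),option(nat))))

Decompose either/2: option(option(either(either(option(float),option(nat)),T1))) ≐ option(option(either(A,either(either(A,nat),either(int,A))))),  option(option(either(T1,C))) ≐ option(option(either(U,U))).
Decompose option/1: option(either(either(option(float),option(nat)),T1)) ≐ option(either(A,either(either(A,nat),either(int,A)))).
Decompose option/1: either(either(option(float),option(nat)),T1) ≐ either(A,either(either(A,nat),either(int,A))).
Decompose either/2: either(option(float),option(nat)) ≐ A,  T1 ≐ either(either(A,nat),either(int,A)).
Bind A := either(option(float),option(nat)); substituting into the one remaining equation that mentions A gives: T1 ≐ either(either(either(option(float),option(nat)),nat),either(int,either(option(float),option(nat)))).
Bind T1 := either(either(either(option(float),option(nat)),nat),either(int,either(option(float),option(nat)))); substituting into the remaining equation gives: option(option(either(either(either(either(option(float),option(nat)),nat),either(int,either(option(float),option(nat)))),C))) ≐ option(option(either(U,U))).
Decompose option/1: option(either(either(either(either(option(float),option(nat)),nat),either(int,either(option(float),option(nat)))),C)) ≐ option(either(U,U)).
Decompose option/1: either(either(either(either(option(float),option(nat)),nat),either(int,either(option(float),option(nat)))),C) ≐ either(U,U).
Decompose either/2: either(either(either(option(float),option(nat)),nat),either(int,either(option(float),option(nat)))) ≐ U,  C ≐ U.
Bind U := either(either(either(option(float),option(nat)),nat),either(int,either(option(float),option(nat)))); substituting into the remaining equation gives: C ≐ either(either(either(option(float),option(nat)),nat),either(int,either(option(float),option(nat)))).
Bind C := either(either(either(option(float),option(nat)),nat),either(int,either(option(float),option(nat)))).
MGU = { A ↦ either(option(float),option(nat)), T1 ↦ either(either(either(option(float),option(nat)),nat),either(int,either(option(float),option(nat)))), U ↦ either(either(either(option(float),option(nat)),nat),either(int,either(option(float),option(nat)))), C ↦ either(either(either(option(float),option(nat)),nat),either(int,either(option(float),option(nat)))) }, so T1 ↦ either(either(either(option(float),option(nat)),nat),either(int,either(option(float),option(nat)))).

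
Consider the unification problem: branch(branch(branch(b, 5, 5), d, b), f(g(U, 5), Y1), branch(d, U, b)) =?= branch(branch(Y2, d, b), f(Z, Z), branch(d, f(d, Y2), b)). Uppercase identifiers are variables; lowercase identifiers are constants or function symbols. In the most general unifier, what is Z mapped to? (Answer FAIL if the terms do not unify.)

Decompose branch/3: branch(branch(b, 5, 5), d, b) =?= branch(Y2, d, b),  f(g(U, 5), Y1) =?= f(Z, Z),  branch(d, U, b) =?= branch(d, f(d, Y2), b).
Decompose branch/3: branch(b, 5, 5) =?= Y2,  d =?= d,  b =?= b.
Bind Y2 := branch(b, 5, 5); substituting into the one remaining equation that mentions Y2 gives: branch(d, U, b) =?= branch(d, f(d, branch(b, 5, 5)), b).
Delete trivial equation d =?= d.
Delete trivial equation b =?= b.
Decompose f/2: g(U, 5) =?= Z,  Y1 =?= Z.
Bind Z := g(U, 5); substituting into the one remaining equation that mentions Z gives: Y1 =?= g(U, 5).
Bind Y1 := g(U, 5); no other remaining equation mentions Y1.
Decompose branch/3: d =?= d,  U =?= f(d, branch(b, 5, 5)),  b =?= b.
Delete trivial equation d =?= d.
Bind U := f(d, branch(b, 5, 5)); no other remaining equation mentions U. Substituting into the earlier bindings gives Z := g(f(d, branch(b, 5, 5)), 5), Y1 := g(f(d, branch(b, 5, 5)), 5).
Delete trivial equation b =?= b.
MGU = { Y2 := branch(b, 5, 5), Z := g(f(d, branch(b, 5, 5)), 5), Y1 := g(f(d, branch(b, 5, 5)), 5), U := f(d, branch(b, 5, 5)) }, so Z := g(f(d, branch(b, 5, 5)), 5).

g(f(d, branch(b, 5, 5)), 5)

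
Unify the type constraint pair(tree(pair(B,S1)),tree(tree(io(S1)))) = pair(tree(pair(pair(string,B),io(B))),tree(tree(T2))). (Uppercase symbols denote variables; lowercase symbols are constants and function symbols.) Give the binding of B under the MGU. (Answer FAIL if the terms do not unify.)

Decompose pair/2: tree(pair(B,S1)) = tree(pair(pair(string,B),io(B))),  tree(tree(io(S1))) = tree(tree(T2)).
Decompose tree/1: pair(B,S1) = pair(pair(string,B),io(B)).
Decompose pair/2: B = pair(string,B),  S1 = io(B).
Occurs check fails: B occurs in pair(string,B); the equation B = pair(string,B) has no finite solution.

FAIL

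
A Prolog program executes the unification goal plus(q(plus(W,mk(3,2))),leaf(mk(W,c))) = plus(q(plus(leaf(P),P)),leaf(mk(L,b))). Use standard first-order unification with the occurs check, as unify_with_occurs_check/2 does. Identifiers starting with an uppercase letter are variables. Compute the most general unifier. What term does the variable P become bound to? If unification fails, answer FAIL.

FAIL

Decompose plus/2: q(plus(W,mk(3,2))) = q(plus(leaf(P),P)),  leaf(mk(W,c)) = leaf(mk(L,b)).
Decompose q/1: plus(W,mk(3,2)) = plus(leaf(P),P).
Decompose plus/2: W = leaf(P),  mk(3,2) = P.
Bind W := leaf(P); substituting into the one remaining equation that mentions W gives: leaf(mk(leaf(P),c)) = leaf(mk(L,b)).
Bind P := mk(3,2); substituting into the remaining equation gives: leaf(mk(leaf(mk(3,2)),c)) = leaf(mk(L,b)). Substituting into the earlier binding gives W := leaf(mk(3,2)).
Decompose leaf/1: mk(leaf(mk(3,2)),c) = mk(L,b).
Decompose mk/2: leaf(mk(3,2)) = L,  c = b.
Bind L := leaf(mk(3,2)); no other remaining equation mentions L.
Clash: constants c and b differ; no unifier exists.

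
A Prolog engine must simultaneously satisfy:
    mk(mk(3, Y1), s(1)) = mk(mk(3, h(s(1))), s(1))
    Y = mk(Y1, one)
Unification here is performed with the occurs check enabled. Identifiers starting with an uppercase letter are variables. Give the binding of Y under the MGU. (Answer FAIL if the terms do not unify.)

Decompose mk/2: mk(3, Y1) = mk(3, h(s(1))),  s(1) = s(1).
Decompose mk/2: 3 = 3,  Y1 = h(s(1)).
Delete trivial equation 3 = 3.
Bind Y1 := h(s(1)); substituting into the one remaining equation that mentions Y1 gives: Y = mk(h(s(1)), one).
Delete trivial equation s(1) = s(1).
Bind Y := mk(h(s(1)), one).
MGU = { Y1 ↦ h(s(1)), Y ↦ mk(h(s(1)), one) }, so Y ↦ mk(h(s(1)), one).

mk(h(s(1)), one)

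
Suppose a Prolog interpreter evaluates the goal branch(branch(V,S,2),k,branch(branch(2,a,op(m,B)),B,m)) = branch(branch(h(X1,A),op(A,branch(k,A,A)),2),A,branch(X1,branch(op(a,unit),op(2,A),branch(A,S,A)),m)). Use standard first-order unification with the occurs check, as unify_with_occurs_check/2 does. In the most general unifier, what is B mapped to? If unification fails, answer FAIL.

Decompose branch/3: branch(V,S,2) = branch(h(X1,A),op(A,branch(k,A,A)),2),  k = A,  branch(branch(2,a,op(m,B)),B,m) = branch(X1,branch(op(a,unit),op(2,A),branch(A,S,A)),m).
Decompose branch/3: V = h(X1,A),  S = op(A,branch(k,A,A)),  2 = 2.
Bind V := h(X1,A); no other remaining equation mentions V.
Bind S := op(A,branch(k,A,A)); substituting into the one remaining equation that mentions S gives: branch(branch(2,a,op(m,B)),B,m) = branch(X1,branch(op(a,unit),op(2,A),branch(A,op(A,branch(k,A,A)),A)),m).
Delete trivial equation 2 = 2.
Bind A := k; substituting into the remaining equation gives: branch(branch(2,a,op(m,B)),B,m) = branch(X1,branch(op(a,unit),op(2,k),branch(k,op(k,branch(k,k,k)),k)),m). Substituting into the earlier bindings gives V := h(X1,k), S := op(k,branch(k,k,k)).
Decompose branch/3: branch(2,a,op(m,B)) = X1,  B = branch(op(a,unit),op(2,k),branch(k,op(k,branch(k,k,k)),k)),  m = m.
Bind X1 := branch(2,a,op(m,B)); no other remaining equation mentions X1. Substituting into the earlier binding gives V := h(branch(2,a,op(m,B)),k).
Bind B := branch(op(a,unit),op(2,k),branch(k,op(k,branch(k,k,k)),k)); no other remaining equation mentions B. Substituting into the earlier bindings gives V := h(branch(2,a,op(m,branch(op(a,unit),op(2,k),branch(k,op(k,branch(k,k,k)),k)))),k), X1 := branch(2,a,op(m,branch(op(a,unit),op(2,k),branch(k,op(k,branch(k,k,k)),k)))).
Delete trivial equation m = m.
MGU = { V -> h(branch(2,a,op(m,branch(op(a,unit),op(2,k),branch(k,op(k,branch(k,k,k)),k)))),k), S -> op(k,branch(k,k,k)), A -> k, X1 -> branch(2,a,op(m,branch(op(a,unit),op(2,k),branch(k,op(k,branch(k,k,k)),k)))), B -> branch(op(a,unit),op(2,k),branch(k,op(k,branch(k,k,k)),k)) }, so B -> branch(op(a,unit),op(2,k),branch(k,op(k,branch(k,k,k)),k)).

branch(op(a,unit),op(2,k),branch(k,op(k,branch(k,k,k)),k))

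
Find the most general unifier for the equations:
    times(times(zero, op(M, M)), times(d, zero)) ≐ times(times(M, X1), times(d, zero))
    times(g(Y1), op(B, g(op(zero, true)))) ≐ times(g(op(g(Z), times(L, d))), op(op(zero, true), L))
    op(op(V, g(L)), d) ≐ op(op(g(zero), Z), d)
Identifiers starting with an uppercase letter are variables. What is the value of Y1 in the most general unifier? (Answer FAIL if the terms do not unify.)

Decompose times/2: times(zero, op(M, M)) ≐ times(M, X1),  times(d, zero) ≐ times(d, zero).
Decompose times/2: zero ≐ M,  op(M, M) ≐ X1.
Bind M := zero; substituting into the one remaining equation that mentions M gives: op(zero, zero) ≐ X1.
Bind X1 := op(zero, zero); no other remaining equation mentions X1.
Delete trivial equation times(d, zero) ≐ times(d, zero).
Decompose times/2: g(Y1) ≐ g(op(g(Z), times(L, d))),  op(B, g(op(zero, true))) ≐ op(op(zero, true), L).
Decompose g/1: Y1 ≐ op(g(Z), times(L, d)).
Bind Y1 := op(g(Z), times(L, d)); no other remaining equation mentions Y1.
Decompose op/2: B ≐ op(zero, true),  g(op(zero, true)) ≐ L.
Bind B := op(zero, true); no other remaining equation mentions B.
Bind L := g(op(zero, true)); substituting into the remaining equation gives: op(op(V, g(g(op(zero, true)))), d) ≐ op(op(g(zero), Z), d). Substituting into the earlier binding gives Y1 := op(g(Z), times(g(op(zero, true)), d)).
Decompose op/2: op(V, g(g(op(zero, true)))) ≐ op(g(zero), Z),  d ≐ d.
Decompose op/2: V ≐ g(zero),  g(g(op(zero, true))) ≐ Z.
Bind V := g(zero); no other remaining equation mentions V.
Bind Z := g(g(op(zero, true))); no other remaining equation mentions Z. Substituting into the earlier binding gives Y1 := op(g(g(g(op(zero, true)))), times(g(op(zero, true)), d)).
Delete trivial equation d ≐ d.
MGU = { M ↦ zero, X1 ↦ op(zero, zero), Y1 ↦ op(g(g(g(op(zero, true)))), times(g(op(zero, true)), d)), B ↦ op(zero, true), L ↦ g(op(zero, true)), V ↦ g(zero), Z ↦ g(g(op(zero, true))) }, so Y1 ↦ op(g(g(g(op(zero, true)))), times(g(op(zero, true)), d)).

op(g(g(g(op(zero, true)))), times(g(op(zero, true)), d))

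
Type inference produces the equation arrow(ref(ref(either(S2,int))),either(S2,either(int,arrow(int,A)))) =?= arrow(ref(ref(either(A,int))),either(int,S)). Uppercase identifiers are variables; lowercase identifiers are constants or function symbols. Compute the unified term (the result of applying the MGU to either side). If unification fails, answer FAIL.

arrow(ref(ref(either(int,int))),either(int,either(int,arrow(int,int))))

Decompose arrow/2: ref(ref(either(S2,int))) =?= ref(ref(either(A,int))),  either(S2,either(int,arrow(int,A))) =?= either(int,S).
Decompose ref/1: ref(either(S2,int)) =?= ref(either(A,int)).
Decompose ref/1: either(S2,int) =?= either(A,int).
Decompose either/2: S2 =?= A,  int =?= int.
Bind S2 := A; substituting into the one remaining equation that mentions S2 gives: either(A,either(int,arrow(int,A))) =?= either(int,S).
Delete trivial equation int =?= int.
Decompose either/2: A =?= int,  either(int,arrow(int,A)) =?= S.
Bind A := int; substituting into the remaining equation gives: either(int,arrow(int,int)) =?= S. Substituting into the earlier binding gives S2 := int.
Bind S := either(int,arrow(int,int)).
Applying the MGU to either side gives arrow(ref(ref(either(int,int))),either(int,either(int,arrow(int,int)))).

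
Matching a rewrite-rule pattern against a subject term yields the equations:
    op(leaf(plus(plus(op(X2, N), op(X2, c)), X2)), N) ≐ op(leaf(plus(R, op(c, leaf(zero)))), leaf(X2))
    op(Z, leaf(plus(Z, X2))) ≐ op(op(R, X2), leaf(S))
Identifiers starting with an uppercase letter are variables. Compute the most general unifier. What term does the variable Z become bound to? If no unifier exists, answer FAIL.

Decompose op/2: leaf(plus(plus(op(X2, N), op(X2, c)), X2)) ≐ leaf(plus(R, op(c, leaf(zero)))),  N ≐ leaf(X2).
Decompose leaf/1: plus(plus(op(X2, N), op(X2, c)), X2) ≐ plus(R, op(c, leaf(zero))).
Decompose plus/2: plus(op(X2, N), op(X2, c)) ≐ R,  X2 ≐ op(c, leaf(zero)).
Bind R := plus(op(X2, N), op(X2, c)); substituting into the one remaining equation that mentions R gives: op(Z, leaf(plus(Z, X2))) ≐ op(op(plus(op(X2, N), op(X2, c)), X2), leaf(S)).
Bind X2 := op(c, leaf(zero)); substituting into the remaining equations gives: N ≐ leaf(op(c, leaf(zero))),  op(Z, leaf(plus(Z, op(c, leaf(zero))))) ≐ op(op(plus(op(op(c, leaf(zero)), N), op(op(c, leaf(zero)), c)), op(c, leaf(zero))), leaf(S)). Substituting into the earlier binding gives R := plus(op(op(c, leaf(zero)), N), op(op(c, leaf(zero)), c)).
Bind N := leaf(op(c, leaf(zero))); substituting into the remaining equation gives: op(Z, leaf(plus(Z, op(c, leaf(zero))))) ≐ op(op(plus(op(op(c, leaf(zero)), leaf(op(c, leaf(zero)))), op(op(c, leaf(zero)), c)), op(c, leaf(zero))), leaf(S)). Substituting into the earlier binding gives R := plus(op(op(c, leaf(zero)), leaf(op(c, leaf(zero)))), op(op(c, leaf(zero)), c)).
Decompose op/2: Z ≐ op(plus(op(op(c, leaf(zero)), leaf(op(c, leaf(zero)))), op(op(c, leaf(zero)), c)), op(c, leaf(zero))),  leaf(plus(Z, op(c, leaf(zero)))) ≐ leaf(S).
Bind Z := op(plus(op(op(c, leaf(zero)), leaf(op(c, leaf(zero)))), op(op(c, leaf(zero)), c)), op(c, leaf(zero))); substituting into the remaining equation gives: leaf(plus(op(plus(op(op(c, leaf(zero)), leaf(op(c, leaf(zero)))), op(op(c, leaf(zero)), c)), op(c, leaf(zero))), op(c, leaf(zero)))) ≐ leaf(S).
Decompose leaf/1: plus(op(plus(op(op(c, leaf(zero)), leaf(op(c, leaf(zero)))), op(op(c, leaf(zero)), c)), op(c, leaf(zero))), op(c, leaf(zero))) ≐ S.
Bind S := plus(op(plus(op(op(c, leaf(zero)), leaf(op(c, leaf(zero)))), op(op(c, leaf(zero)), c)), op(c, leaf(zero))), op(c, leaf(zero))).
MGU = { R ↦ plus(op(op(c, leaf(zero)), leaf(op(c, leaf(zero)))), op(op(c, leaf(zero)), c)), X2 ↦ op(c, leaf(zero)), N ↦ leaf(op(c, leaf(zero))), Z ↦ op(plus(op(op(c, leaf(zero)), leaf(op(c, leaf(zero)))), op(op(c, leaf(zero)), c)), op(c, leaf(zero))), S ↦ plus(op(plus(op(op(c, leaf(zero)), leaf(op(c, leaf(zero)))), op(op(c, leaf(zero)), c)), op(c, leaf(zero))), op(c, leaf(zero))) }, so Z ↦ op(plus(op(op(c, leaf(zero)), leaf(op(c, leaf(zero)))), op(op(c, leaf(zero)), c)), op(c, leaf(zero))).

op(plus(op(op(c, leaf(zero)), leaf(op(c, leaf(zero)))), op(op(c, leaf(zero)), c)), op(c, leaf(zero)))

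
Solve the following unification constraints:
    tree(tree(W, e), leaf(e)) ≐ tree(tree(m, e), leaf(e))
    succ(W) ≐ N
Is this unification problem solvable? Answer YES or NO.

Decompose tree/2: tree(W, e) ≐ tree(m, e),  leaf(e) ≐ leaf(e).
Decompose tree/2: W ≐ m,  e ≐ e.
Bind W := m; substituting into the one remaining equation that mentions W gives: succ(m) ≐ N.
Delete trivial equation e ≐ e.
Delete trivial equation leaf(e) ≐ leaf(e).
Bind N := succ(m).
No equations remain and no clash or occurs-check failure arose, so a unifier exists.

YES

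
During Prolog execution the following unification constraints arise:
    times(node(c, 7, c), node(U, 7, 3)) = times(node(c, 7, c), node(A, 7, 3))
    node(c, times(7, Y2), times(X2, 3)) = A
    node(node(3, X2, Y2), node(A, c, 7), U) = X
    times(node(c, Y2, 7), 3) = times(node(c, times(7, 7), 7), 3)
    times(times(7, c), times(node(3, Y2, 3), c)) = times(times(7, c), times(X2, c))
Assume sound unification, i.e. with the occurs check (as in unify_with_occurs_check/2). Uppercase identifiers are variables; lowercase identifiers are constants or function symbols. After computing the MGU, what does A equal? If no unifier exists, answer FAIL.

Decompose times/2: node(c, 7, c) = node(c, 7, c),  node(U, 7, 3) = node(A, 7, 3).
Delete trivial equation node(c, 7, c) = node(c, 7, c).
Decompose node/3: U = A,  7 = 7,  3 = 3.
Bind U := A; substituting into the one remaining equation that mentions U gives: node(node(3, X2, Y2), node(A, c, 7), A) = X.
Delete trivial equation 7 = 7.
Delete trivial equation 3 = 3.
Bind A := node(c, times(7, Y2), times(X2, 3)); substituting into the one remaining equation that mentions A gives: node(node(3, X2, Y2), node(node(c, times(7, Y2), times(X2, 3)), c, 7), node(c, times(7, Y2), times(X2, 3))) = X. Substituting into the earlier binding gives U := node(c, times(7, Y2), times(X2, 3)).
Bind X := node(node(3, X2, Y2), node(node(c, times(7, Y2), times(X2, 3)), c, 7), node(c, times(7, Y2), times(X2, 3))); no other remaining equation mentions X.
Decompose times/2: node(c, Y2, 7) = node(c, times(7, 7), 7),  3 = 3.
Decompose node/3: c = c,  Y2 = times(7, 7),  7 = 7.
Delete trivial equation c = c.
Bind Y2 := times(7, 7); substituting into the one remaining equation that mentions Y2 gives: times(times(7, c), times(node(3, times(7, 7), 3), c)) = times(times(7, c), times(X2, c)). Substituting into the earlier bindings gives U := node(c, times(7, times(7, 7)), times(X2, 3)), A := node(c, times(7, times(7, 7)), times(X2, 3)), X := node(node(3, X2, times(7, 7)), node(node(c, times(7, times(7, 7)), times(X2, 3)), c, 7), node(c, times(7, times(7, 7)), times(X2, 3))).
Delete trivial equation 7 = 7.
Delete trivial equation 3 = 3.
Decompose times/2: times(7, c) = times(7, c),  times(node(3, times(7, 7), 3), c) = times(X2, c).
Delete trivial equation times(7, c) = times(7, c).
Decompose times/2: node(3, times(7, 7), 3) = X2,  c = c.
Bind X2 := node(3, times(7, 7), 3); no other remaining equation mentions X2. Substituting into the earlier bindings gives U := node(c, times(7, times(7, 7)), times(node(3, times(7, 7), 3), 3)), A := node(c, times(7, times(7, 7)), times(node(3, times(7, 7), 3), 3)), X := node(node(3, node(3, times(7, 7), 3), times(7, 7)), node(node(c, times(7, times(7, 7)), times(node(3, times(7, 7), 3), 3)), c, 7), node(c, times(7, times(7, 7)), times(node(3, times(7, 7), 3), 3))).
Delete trivial equation c = c.
MGU = { U -> node(c, times(7, times(7, 7)), times(node(3, times(7, 7), 3), 3)), A -> node(c, times(7, times(7, 7)), times(node(3, times(7, 7), 3), 3)), X -> node(node(3, node(3, times(7, 7), 3), times(7, 7)), node(node(c, times(7, times(7, 7)), times(node(3, times(7, 7), 3), 3)), c, 7), node(c, times(7, times(7, 7)), times(node(3, times(7, 7), 3), 3))), Y2 -> times(7, 7), X2 -> node(3, times(7, 7), 3) }, so A -> node(c, times(7, times(7, 7)), times(node(3, times(7, 7), 3), 3)).

node(c, times(7, times(7, 7)), times(node(3, times(7, 7), 3), 3))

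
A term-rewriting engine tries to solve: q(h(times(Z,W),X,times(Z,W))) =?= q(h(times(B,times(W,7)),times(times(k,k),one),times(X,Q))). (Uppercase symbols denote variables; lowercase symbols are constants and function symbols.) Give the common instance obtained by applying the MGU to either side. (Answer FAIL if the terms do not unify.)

Decompose q/1: h(times(Z,W),X,times(Z,W)) =?= h(times(B,times(W,7)),times(times(k,k),one),times(X,Q)).
Decompose h/3: times(Z,W) =?= times(B,times(W,7)),  X =?= times(times(k,k),one),  times(Z,W) =?= times(X,Q).
Decompose times/2: Z =?= B,  W =?= times(W,7).
Bind Z := B; substituting into the one remaining equation that mentions Z gives: times(B,W) =?= times(X,Q).
Occurs check fails: W occurs in times(W,7); the equation W =?= times(W,7) has no finite solution.

FAIL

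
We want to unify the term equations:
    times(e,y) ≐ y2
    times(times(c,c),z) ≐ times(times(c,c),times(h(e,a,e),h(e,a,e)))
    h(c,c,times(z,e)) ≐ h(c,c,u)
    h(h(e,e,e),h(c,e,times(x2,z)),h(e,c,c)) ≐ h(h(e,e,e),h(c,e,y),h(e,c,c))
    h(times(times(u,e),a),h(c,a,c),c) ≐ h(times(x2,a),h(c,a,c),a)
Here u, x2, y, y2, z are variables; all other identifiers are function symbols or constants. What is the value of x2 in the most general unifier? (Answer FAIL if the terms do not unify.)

FAIL

Bind y2 := times(e,y); no other remaining equation mentions y2.
Decompose times/2: times(c,c) ≐ times(c,c),  z ≐ times(h(e,a,e),h(e,a,e)).
Delete trivial equation times(c,c) ≐ times(c,c).
Bind z := times(h(e,a,e),h(e,a,e)); substituting into the 2 remaining equations that mention z gives: h(c,c,times(times(h(e,a,e),h(e,a,e)),e)) ≐ h(c,c,u),  h(h(e,e,e),h(c,e,times(x2,times(h(e,a,e),h(e,a,e)))),h(e,c,c)) ≐ h(h(e,e,e),h(c,e,y),h(e,c,c)).
Decompose h/3: c ≐ c,  c ≐ c,  times(times(h(e,a,e),h(e,a,e)),e) ≐ u.
Delete trivial equation c ≐ c.
Delete trivial equation c ≐ c.
Bind u := times(times(h(e,a,e),h(e,a,e)),e); substituting into the one remaining equation that mentions u gives: h(times(times(times(times(h(e,a,e),h(e,a,e)),e),e),a),h(c,a,c),c) ≐ h(times(x2,a),h(c,a,c),a).
Decompose h/3: h(e,e,e) ≐ h(e,e,e),  h(c,e,times(x2,times(h(e,a,e),h(e,a,e)))) ≐ h(c,e,y),  h(e,c,c) ≐ h(e,c,c).
Delete trivial equation h(e,e,e) ≐ h(e,e,e).
Decompose h/3: c ≐ c,  e ≐ e,  times(x2,times(h(e,a,e),h(e,a,e))) ≐ y.
Delete trivial equation c ≐ c.
Delete trivial equation e ≐ e.
Bind y := times(x2,times(h(e,a,e),h(e,a,e))); no other remaining equation mentions y. Substituting into the earlier binding gives y2 := times(e,times(x2,times(h(e,a,e),h(e,a,e)))).
Delete trivial equation h(e,c,c) ≐ h(e,c,c).
Decompose h/3: times(times(times(times(h(e,a,e),h(e,a,e)),e),e),a) ≐ times(x2,a),  h(c,a,c) ≐ h(c,a,c),  c ≐ a.
Decompose times/2: times(times(times(h(e,a,e),h(e,a,e)),e),e) ≐ x2,  a ≐ a.
Bind x2 := times(times(times(h(e,a,e),h(e,a,e)),e),e); no other remaining equation mentions x2. Substituting into the earlier bindings gives y2 := times(e,times(times(times(times(h(e,a,e),h(e,a,e)),e),e),times(h(e,a,e),h(e,a,e)))), y := times(times(times(times(h(e,a,e),h(e,a,e)),e),e),times(h(e,a,e),h(e,a,e))).
Delete trivial equation a ≐ a.
Delete trivial equation h(c,a,c) ≐ h(c,a,c).
Clash: constants c and a differ; no unifier exists.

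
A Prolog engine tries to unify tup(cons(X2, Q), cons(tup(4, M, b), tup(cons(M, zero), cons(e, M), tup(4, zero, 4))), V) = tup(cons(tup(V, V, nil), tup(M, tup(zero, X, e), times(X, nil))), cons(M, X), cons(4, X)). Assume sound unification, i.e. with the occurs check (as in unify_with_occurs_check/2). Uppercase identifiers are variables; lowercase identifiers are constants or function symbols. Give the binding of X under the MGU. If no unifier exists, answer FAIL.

FAIL

Decompose tup/3: cons(X2, Q) = cons(tup(V, V, nil), tup(M, tup(zero, X, e), times(X, nil))),  cons(tup(4, M, b), tup(cons(M, zero), cons(e, M), tup(4, zero, 4))) = cons(M, X),  V = cons(4, X).
Decompose cons/2: X2 = tup(V, V, nil),  Q = tup(M, tup(zero, X, e), times(X, nil)).
Bind X2 := tup(V, V, nil); no other remaining equation mentions X2.
Bind Q := tup(M, tup(zero, X, e), times(X, nil)); no other remaining equation mentions Q.
Decompose cons/2: tup(4, M, b) = M,  tup(cons(M, zero), cons(e, M), tup(4, zero, 4)) = X.
Occurs check fails: M occurs in tup(4, M, b); the equation M = tup(4, M, b) has no finite solution.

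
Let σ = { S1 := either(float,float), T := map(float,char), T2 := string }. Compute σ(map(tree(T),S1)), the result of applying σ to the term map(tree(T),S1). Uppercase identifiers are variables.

map(tree(map(float,char)),either(float,float))

Replace each occurrence of S1 with either(float,float).
Replace each occurrence of T with map(float,char).
Result: map(tree(map(float,char)),either(float,float)).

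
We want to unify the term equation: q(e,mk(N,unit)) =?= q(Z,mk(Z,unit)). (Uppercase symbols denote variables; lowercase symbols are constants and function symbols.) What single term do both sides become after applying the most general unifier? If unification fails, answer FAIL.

Decompose q/2: e =?= Z,  mk(N,unit) =?= mk(Z,unit).
Bind Z := e; substituting into the remaining equation gives: mk(N,unit) =?= mk(e,unit).
Decompose mk/2: N =?= e,  unit =?= unit.
Bind N := e; no other remaining equation mentions N.
Delete trivial equation unit =?= unit.
Applying the MGU to either side gives q(e,mk(e,unit)).

q(e,mk(e,unit))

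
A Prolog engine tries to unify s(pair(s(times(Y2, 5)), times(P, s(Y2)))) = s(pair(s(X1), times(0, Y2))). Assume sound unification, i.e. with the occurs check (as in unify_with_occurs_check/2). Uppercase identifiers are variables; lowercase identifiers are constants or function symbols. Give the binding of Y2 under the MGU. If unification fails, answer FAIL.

FAIL

Decompose s/1: pair(s(times(Y2, 5)), times(P, s(Y2))) = pair(s(X1), times(0, Y2)).
Decompose pair/2: s(times(Y2, 5)) = s(X1),  times(P, s(Y2)) = times(0, Y2).
Decompose s/1: times(Y2, 5) = X1.
Bind X1 := times(Y2, 5); no other remaining equation mentions X1.
Decompose times/2: P = 0,  s(Y2) = Y2.
Bind P := 0; no other remaining equation mentions P.
Occurs check fails: Y2 occurs in s(Y2); the equation Y2 = s(Y2) has no finite solution.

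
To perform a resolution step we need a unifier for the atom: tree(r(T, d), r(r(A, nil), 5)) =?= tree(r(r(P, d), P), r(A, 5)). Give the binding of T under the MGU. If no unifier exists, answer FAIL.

Decompose tree/2: r(T, d) =?= r(r(P, d), P),  r(r(A, nil), 5) =?= r(A, 5).
Decompose r/2: T =?= r(P, d),  d =?= P.
Bind T := r(P, d); no other remaining equation mentions T.
Bind P := d; no other remaining equation mentions P. Substituting into the earlier binding gives T := r(d, d).
Decompose r/2: r(A, nil) =?= A,  5 =?= 5.
Occurs check fails: A occurs in r(A, nil); the equation A =?= r(A, nil) has no finite solution.

FAIL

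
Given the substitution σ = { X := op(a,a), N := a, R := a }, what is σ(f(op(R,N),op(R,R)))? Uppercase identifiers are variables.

f(op(a,a),op(a,a))

Replace each occurrence of N with a.
Replace each occurrence of R with a.
Result: f(op(a,a),op(a,a)).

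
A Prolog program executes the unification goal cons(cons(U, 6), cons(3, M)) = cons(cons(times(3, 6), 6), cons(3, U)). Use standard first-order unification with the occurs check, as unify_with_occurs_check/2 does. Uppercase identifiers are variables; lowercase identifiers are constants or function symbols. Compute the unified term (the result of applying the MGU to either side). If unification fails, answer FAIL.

cons(cons(times(3, 6), 6), cons(3, times(3, 6)))

Decompose cons/2: cons(U, 6) = cons(times(3, 6), 6),  cons(3, M) = cons(3, U).
Decompose cons/2: U = times(3, 6),  6 = 6.
Bind U := times(3, 6); substituting into the one remaining equation that mentions U gives: cons(3, M) = cons(3, times(3, 6)).
Delete trivial equation 6 = 6.
Decompose cons/2: 3 = 3,  M = times(3, 6).
Delete trivial equation 3 = 3.
Bind M := times(3, 6).
Applying the MGU to either side gives cons(cons(times(3, 6), 6), cons(3, times(3, 6))).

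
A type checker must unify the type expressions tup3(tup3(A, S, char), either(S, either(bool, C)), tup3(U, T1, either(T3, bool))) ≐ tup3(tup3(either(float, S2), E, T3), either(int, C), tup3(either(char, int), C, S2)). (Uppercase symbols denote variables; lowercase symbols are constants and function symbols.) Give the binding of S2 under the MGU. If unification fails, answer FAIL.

Decompose tup3/3: tup3(A, S, char) ≐ tup3(either(float, S2), E, T3),  either(S, either(bool, C)) ≐ either(int, C),  tup3(U, T1, either(T3, bool)) ≐ tup3(either(char, int), C, S2).
Decompose tup3/3: A ≐ either(float, S2),  S ≐ E,  char ≐ T3.
Bind A := either(float, S2); no other remaining equation mentions A.
Bind S := E; substituting into the one remaining equation that mentions S gives: either(E, either(bool, C)) ≐ either(int, C).
Bind T3 := char; substituting into the one remaining equation that mentions T3 gives: tup3(U, T1, either(char, bool)) ≐ tup3(either(char, int), C, S2).
Decompose either/2: E ≐ int,  either(bool, C) ≐ C.
Bind E := int; no other remaining equation mentions E. Substituting into the earlier binding gives S := int.
Occurs check fails: C occurs in either(bool, C); the equation C ≐ either(bool, C) has no finite solution.

FAIL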